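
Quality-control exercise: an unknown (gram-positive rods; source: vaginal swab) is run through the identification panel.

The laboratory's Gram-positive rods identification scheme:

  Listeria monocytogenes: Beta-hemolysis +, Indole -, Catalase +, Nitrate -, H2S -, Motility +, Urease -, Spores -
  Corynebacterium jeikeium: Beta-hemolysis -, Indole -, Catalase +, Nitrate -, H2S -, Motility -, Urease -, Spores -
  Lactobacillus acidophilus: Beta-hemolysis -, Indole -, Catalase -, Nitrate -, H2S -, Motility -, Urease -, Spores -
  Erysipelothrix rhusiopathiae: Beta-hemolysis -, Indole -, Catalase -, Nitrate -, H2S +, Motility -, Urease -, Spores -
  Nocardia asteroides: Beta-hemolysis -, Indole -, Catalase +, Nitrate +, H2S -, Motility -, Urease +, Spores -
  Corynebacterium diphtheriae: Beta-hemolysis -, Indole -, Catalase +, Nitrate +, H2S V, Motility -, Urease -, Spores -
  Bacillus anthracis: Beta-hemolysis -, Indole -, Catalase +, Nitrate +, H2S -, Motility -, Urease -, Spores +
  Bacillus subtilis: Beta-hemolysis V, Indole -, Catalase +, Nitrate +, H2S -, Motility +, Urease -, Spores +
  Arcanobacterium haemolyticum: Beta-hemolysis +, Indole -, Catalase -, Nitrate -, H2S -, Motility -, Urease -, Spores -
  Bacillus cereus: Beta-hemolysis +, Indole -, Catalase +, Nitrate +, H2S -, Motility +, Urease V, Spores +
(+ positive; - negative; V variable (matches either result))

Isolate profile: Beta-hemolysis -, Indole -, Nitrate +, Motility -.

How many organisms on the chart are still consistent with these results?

3

Indole -: all 10 remaining candidates are consistent.
Nitrate +: excludes 5 organisms — 5 left.
Beta-hemolysis -: excludes Bacillus cereus — 4 left.
Motility -: excludes Bacillus subtilis — 3 left.
Still consistent: Bacillus anthracis, Corynebacterium diphtheriae, Nocardia asteroides.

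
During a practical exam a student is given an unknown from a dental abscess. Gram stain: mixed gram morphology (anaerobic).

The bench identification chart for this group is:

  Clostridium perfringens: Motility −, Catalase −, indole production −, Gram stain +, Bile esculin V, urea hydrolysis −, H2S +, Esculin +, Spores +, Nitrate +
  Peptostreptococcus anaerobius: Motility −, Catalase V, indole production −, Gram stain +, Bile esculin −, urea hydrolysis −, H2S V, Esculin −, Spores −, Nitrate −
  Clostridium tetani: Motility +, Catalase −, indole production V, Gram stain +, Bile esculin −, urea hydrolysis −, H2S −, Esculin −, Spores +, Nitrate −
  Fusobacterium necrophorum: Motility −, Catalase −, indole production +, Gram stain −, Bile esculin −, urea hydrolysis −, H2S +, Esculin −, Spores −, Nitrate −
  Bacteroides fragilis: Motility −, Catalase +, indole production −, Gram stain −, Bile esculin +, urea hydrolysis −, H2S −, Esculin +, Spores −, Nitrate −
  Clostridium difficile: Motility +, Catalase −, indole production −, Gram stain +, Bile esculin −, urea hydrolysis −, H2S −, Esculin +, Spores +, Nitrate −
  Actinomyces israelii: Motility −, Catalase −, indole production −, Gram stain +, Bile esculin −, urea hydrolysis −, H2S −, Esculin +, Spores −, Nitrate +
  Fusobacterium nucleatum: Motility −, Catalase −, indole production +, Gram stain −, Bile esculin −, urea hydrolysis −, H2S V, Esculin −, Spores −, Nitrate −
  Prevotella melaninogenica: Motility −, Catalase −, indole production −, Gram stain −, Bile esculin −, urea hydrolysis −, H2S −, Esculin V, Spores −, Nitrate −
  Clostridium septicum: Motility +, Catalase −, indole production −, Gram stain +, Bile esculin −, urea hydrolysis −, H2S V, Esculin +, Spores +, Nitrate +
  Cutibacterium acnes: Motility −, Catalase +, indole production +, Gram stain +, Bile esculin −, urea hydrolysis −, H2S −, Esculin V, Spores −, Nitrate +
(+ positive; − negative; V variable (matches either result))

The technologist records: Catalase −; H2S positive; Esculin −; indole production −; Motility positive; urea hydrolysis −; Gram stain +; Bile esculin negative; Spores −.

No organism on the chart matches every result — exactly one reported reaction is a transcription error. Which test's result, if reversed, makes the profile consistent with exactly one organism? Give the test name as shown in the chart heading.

Motility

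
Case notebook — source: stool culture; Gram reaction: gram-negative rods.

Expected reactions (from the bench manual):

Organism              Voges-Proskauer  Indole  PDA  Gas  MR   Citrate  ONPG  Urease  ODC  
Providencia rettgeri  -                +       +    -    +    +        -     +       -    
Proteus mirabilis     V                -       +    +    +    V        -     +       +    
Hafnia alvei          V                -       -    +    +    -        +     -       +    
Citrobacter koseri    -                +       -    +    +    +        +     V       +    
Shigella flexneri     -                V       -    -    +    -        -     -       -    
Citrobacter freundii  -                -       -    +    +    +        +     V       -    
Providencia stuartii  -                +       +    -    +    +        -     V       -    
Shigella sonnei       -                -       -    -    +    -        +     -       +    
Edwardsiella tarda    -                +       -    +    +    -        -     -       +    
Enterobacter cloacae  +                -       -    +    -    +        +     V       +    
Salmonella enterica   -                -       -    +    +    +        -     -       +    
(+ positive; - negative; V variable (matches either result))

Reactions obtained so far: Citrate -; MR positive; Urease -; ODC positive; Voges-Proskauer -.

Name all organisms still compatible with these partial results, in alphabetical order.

Edwardsiella tarda, Hafnia alvei, Shigella sonnei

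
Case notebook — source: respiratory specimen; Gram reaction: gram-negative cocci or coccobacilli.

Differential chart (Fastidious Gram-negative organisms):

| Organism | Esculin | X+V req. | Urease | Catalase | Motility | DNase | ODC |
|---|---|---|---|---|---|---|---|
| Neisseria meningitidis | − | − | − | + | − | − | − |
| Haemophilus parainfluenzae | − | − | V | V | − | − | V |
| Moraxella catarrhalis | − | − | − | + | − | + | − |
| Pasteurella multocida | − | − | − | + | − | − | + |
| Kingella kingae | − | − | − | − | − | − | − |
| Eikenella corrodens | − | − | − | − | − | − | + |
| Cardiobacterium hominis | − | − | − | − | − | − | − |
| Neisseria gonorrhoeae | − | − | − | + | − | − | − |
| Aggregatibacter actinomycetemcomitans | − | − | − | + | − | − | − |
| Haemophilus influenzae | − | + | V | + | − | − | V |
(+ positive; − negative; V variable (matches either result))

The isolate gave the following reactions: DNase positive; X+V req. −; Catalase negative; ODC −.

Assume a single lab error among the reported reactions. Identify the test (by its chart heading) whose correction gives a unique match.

As reported, no row in the chart matches all 4 reactions.
Reversing Catalase (to +) → unique match: Moraxella catarrhalis.
Reversing X+V req. → still no organism matches.
Reversing DNase → 3 organisms match (not unique).
Reversing ODC → still no organism matches.

Catalase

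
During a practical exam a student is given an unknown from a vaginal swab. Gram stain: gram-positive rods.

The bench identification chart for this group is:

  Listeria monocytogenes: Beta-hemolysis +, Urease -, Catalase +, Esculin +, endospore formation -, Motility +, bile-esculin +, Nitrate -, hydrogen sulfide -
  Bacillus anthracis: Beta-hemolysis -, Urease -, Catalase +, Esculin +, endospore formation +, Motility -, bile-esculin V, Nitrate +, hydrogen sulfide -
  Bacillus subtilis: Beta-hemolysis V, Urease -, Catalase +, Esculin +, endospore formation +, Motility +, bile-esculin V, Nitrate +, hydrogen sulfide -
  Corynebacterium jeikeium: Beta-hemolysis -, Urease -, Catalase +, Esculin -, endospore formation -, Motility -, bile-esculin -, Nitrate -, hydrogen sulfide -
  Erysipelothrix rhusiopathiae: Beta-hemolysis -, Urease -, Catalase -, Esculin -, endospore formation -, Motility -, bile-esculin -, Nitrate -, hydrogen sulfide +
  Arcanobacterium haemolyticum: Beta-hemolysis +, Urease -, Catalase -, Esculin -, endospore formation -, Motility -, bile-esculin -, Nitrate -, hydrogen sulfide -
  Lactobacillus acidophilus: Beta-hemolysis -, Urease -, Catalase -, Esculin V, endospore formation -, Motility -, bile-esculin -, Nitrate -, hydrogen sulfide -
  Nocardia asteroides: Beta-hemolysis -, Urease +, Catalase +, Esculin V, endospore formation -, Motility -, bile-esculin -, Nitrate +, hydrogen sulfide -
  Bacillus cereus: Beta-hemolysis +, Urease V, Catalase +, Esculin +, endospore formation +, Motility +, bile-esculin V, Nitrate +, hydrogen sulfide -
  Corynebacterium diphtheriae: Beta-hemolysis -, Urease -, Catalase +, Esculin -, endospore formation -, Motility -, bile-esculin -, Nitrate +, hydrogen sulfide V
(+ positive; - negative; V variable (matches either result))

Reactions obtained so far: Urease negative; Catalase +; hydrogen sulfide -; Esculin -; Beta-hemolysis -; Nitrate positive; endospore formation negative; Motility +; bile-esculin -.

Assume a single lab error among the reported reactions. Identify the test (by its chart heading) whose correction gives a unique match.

Motility

As reported, no row in the chart matches all 9 reactions.
Reversing hydrogen sulfide → still no organism matches.
Reversing Urease → still no organism matches.
Reversing Nitrate → still no organism matches.
Reversing Motility (to -) → unique match: Corynebacterium diphtheriae.
Reversing Esculin → still no organism matches.
Reversing Beta-hemolysis → still no organism matches.
Reversing bile-esculin → still no organism matches.
Reversing Catalase → still no organism matches.
Reversing endospore formation → still no organism matches.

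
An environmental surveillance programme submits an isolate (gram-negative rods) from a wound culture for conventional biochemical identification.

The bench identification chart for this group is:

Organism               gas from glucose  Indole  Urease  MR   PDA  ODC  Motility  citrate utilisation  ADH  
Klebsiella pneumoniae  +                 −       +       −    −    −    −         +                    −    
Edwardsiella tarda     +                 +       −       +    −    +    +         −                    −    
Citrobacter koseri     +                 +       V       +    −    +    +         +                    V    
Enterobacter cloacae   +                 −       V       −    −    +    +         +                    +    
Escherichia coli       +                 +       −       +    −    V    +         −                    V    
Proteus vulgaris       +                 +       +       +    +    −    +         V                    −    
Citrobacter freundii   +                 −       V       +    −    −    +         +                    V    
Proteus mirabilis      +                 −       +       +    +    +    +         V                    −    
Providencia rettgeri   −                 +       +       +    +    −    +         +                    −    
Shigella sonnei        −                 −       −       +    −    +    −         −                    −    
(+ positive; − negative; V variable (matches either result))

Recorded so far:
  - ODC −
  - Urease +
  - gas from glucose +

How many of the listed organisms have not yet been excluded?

3

Urease +: excludes Edwardsiella tarda, Escherichia coli, Shigella sonnei — 7 left.
gas from glucose +: excludes Providencia rettgeri — 6 left.
ODC −: excludes Citrobacter koseri, Enterobacter cloacae, Proteus mirabilis — 3 left.
Still consistent: Citrobacter freundii, Klebsiella pneumoniae, Proteus vulgaris.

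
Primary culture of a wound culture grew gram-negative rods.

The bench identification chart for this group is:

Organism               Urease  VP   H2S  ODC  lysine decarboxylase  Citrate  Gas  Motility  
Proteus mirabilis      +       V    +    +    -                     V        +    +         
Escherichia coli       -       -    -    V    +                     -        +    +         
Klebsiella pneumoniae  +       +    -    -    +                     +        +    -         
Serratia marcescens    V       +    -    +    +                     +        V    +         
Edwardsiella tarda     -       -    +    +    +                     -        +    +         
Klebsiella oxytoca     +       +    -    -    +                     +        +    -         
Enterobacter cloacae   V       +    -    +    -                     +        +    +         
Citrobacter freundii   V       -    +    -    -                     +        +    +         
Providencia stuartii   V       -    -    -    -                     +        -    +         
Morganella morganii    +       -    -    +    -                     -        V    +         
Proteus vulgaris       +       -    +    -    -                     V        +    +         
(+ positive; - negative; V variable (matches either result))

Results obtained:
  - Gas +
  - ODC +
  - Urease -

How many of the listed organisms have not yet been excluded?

Urease -: excludes 5 organisms — 6 left.
ODC +: excludes Citrobacter freundii, Providencia stuartii — 4 left.
Gas +: all 4 remaining candidates are consistent.
Still consistent: Edwardsiella tarda, Enterobacter cloacae, Escherichia coli, Serratia marcescens.

4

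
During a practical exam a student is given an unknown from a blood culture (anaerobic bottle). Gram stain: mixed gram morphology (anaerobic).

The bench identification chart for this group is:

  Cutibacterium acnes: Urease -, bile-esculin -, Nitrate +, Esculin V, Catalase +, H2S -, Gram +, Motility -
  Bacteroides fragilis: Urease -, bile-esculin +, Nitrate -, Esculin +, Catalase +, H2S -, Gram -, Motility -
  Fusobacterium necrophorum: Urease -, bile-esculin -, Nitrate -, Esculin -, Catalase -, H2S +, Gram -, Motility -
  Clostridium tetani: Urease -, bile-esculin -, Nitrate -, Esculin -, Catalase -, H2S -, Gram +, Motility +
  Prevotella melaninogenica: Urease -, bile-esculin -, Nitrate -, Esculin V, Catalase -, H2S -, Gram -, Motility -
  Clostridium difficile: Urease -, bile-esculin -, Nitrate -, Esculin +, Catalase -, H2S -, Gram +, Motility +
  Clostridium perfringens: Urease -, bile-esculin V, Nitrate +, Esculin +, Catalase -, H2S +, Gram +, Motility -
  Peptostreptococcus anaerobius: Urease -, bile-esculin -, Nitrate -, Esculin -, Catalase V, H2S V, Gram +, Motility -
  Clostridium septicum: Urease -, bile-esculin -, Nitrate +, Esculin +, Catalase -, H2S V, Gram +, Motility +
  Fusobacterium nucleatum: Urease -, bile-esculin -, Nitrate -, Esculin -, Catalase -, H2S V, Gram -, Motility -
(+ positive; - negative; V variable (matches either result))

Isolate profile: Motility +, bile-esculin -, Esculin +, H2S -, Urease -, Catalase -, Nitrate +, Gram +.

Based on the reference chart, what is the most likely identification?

Clostridium septicum

Urease -: all 10 remaining candidates are consistent.
Nitrate +: excludes 7 organisms — 3 left.
bile-esculin -: all 3 remaining candidates are consistent.
H2S -: excludes Clostridium perfringens — 2 left.
Gram +: all 2 remaining candidates are consistent.
Catalase -: excludes Cutibacterium acnes — 1 left.
Esculin +: the one remaining candidate is consistent.
Motility +: the one remaining candidate is consistent.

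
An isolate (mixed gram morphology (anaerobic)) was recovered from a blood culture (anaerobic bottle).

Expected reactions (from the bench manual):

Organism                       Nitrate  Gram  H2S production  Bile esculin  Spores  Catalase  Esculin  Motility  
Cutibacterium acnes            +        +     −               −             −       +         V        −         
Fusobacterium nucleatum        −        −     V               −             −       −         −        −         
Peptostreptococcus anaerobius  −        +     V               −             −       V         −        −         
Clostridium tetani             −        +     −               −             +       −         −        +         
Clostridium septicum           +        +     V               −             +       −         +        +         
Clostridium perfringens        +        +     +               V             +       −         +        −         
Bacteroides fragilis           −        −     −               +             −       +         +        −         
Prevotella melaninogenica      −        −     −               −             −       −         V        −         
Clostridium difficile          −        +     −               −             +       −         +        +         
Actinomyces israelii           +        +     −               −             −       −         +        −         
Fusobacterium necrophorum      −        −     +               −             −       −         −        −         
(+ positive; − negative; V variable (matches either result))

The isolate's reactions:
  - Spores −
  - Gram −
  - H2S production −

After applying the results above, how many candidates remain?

Spores −: excludes Clostridium tetani, Clostridium septicum, Clostridium perfringens, Clostridium difficile — 7 left.
H2S production −: excludes Fusobacterium necrophorum — 6 left.
Gram −: excludes Cutibacterium acnes, Peptostreptococcus anaerobius, Actinomyces israelii — 3 left.
Still consistent: Bacteroides fragilis, Fusobacterium nucleatum, Prevotella melaninogenica.

3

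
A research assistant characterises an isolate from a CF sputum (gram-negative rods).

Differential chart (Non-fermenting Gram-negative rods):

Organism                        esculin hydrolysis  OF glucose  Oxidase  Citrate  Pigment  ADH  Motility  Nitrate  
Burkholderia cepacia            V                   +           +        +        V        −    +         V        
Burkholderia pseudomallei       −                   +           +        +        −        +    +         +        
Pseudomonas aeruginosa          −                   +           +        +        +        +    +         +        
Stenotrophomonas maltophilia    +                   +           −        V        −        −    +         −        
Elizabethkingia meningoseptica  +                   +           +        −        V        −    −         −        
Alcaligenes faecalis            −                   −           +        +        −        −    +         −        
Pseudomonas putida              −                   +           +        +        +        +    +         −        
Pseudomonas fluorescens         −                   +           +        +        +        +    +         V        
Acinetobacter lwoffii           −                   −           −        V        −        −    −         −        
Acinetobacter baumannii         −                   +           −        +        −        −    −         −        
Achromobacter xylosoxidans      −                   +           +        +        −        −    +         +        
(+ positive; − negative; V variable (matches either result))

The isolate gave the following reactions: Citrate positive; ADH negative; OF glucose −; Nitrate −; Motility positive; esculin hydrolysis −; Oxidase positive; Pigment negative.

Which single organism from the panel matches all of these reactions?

Citrate +: excludes Elizabethkingia meningoseptica — 10 left.
Oxidase +: excludes Stenotrophomonas maltophilia, Acinetobacter lwoffii, Acinetobacter baumannii — 7 left.
esculin hydrolysis −: all 7 remaining candidates are consistent.
ADH −: excludes Burkholderia pseudomallei, Pseudomonas aeruginosa, Pseudomonas putida, Pseudomonas fluorescens — 3 left.
Motility +: all 3 remaining candidates are consistent.
Nitrate −: excludes Achromobacter xylosoxidans — 2 left.
Pigment −: all 2 remaining candidates are consistent.
OF glucose −: excludes Burkholderia cepacia — 1 left.

Alcaligenes faecalis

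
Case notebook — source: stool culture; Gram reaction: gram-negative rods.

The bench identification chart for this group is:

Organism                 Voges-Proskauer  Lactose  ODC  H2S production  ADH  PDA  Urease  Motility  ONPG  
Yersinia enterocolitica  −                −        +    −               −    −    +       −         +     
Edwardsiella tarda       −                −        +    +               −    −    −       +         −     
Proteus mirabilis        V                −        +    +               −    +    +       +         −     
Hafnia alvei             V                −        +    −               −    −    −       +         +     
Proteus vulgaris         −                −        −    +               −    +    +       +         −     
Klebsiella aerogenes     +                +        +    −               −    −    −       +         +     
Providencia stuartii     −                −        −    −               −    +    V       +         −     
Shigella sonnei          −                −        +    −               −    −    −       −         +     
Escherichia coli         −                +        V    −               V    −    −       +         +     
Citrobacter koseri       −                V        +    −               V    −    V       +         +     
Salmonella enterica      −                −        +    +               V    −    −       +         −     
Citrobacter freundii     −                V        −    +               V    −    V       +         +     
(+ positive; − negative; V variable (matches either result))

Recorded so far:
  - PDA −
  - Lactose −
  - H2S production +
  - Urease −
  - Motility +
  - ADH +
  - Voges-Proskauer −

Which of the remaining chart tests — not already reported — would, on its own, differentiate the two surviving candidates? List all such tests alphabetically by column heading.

ODC, ONPG

Urease −: excludes Yersinia enterocolitica, Proteus mirabilis, Proteus vulgaris — 9 left.
ADH +: excludes 5 organisms — 4 left.
Lactose −: excludes Escherichia coli — 3 left.
Voges-Proskauer −: all 3 remaining candidates are consistent.
Motility +: all 3 remaining candidates are consistent.
PDA −: all 3 remaining candidates are consistent.
H2S production +: excludes Citrobacter koseri — 2 left.
Two candidates remain: Citrobacter freundii and Salmonella enterica.
  ODC: Citrobacter freundii −, Salmonella enterica + — discriminates.
  ONPG: Citrobacter freundii +, Salmonella enterica − — discriminates.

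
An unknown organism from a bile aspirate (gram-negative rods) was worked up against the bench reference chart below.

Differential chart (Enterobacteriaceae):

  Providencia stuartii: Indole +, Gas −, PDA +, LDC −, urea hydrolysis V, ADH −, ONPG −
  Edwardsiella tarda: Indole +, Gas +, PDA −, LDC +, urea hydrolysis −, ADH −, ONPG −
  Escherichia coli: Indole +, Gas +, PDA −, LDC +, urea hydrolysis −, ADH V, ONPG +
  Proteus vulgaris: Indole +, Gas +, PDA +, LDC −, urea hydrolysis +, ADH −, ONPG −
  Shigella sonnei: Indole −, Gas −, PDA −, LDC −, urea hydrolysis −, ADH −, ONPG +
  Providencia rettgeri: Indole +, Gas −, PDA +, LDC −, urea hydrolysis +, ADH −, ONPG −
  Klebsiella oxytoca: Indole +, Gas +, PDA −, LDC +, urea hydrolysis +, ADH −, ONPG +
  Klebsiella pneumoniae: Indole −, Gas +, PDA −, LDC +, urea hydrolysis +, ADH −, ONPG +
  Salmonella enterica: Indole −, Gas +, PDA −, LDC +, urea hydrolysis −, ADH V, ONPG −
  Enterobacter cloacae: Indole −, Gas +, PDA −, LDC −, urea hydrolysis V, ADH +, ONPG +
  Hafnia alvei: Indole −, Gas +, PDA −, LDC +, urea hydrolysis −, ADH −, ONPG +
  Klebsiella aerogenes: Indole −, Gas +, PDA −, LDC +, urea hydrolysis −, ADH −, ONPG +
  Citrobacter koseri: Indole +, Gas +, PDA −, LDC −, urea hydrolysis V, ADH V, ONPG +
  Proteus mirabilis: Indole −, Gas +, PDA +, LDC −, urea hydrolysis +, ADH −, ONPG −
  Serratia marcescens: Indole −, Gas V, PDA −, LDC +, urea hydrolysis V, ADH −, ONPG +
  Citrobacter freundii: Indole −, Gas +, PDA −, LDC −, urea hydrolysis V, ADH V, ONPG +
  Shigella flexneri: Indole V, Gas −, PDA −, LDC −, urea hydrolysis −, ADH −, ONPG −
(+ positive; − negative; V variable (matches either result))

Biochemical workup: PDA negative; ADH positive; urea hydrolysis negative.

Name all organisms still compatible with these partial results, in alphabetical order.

Citrobacter freundii, Citrobacter koseri, Enterobacter cloacae, Escherichia coli, Salmonella enterica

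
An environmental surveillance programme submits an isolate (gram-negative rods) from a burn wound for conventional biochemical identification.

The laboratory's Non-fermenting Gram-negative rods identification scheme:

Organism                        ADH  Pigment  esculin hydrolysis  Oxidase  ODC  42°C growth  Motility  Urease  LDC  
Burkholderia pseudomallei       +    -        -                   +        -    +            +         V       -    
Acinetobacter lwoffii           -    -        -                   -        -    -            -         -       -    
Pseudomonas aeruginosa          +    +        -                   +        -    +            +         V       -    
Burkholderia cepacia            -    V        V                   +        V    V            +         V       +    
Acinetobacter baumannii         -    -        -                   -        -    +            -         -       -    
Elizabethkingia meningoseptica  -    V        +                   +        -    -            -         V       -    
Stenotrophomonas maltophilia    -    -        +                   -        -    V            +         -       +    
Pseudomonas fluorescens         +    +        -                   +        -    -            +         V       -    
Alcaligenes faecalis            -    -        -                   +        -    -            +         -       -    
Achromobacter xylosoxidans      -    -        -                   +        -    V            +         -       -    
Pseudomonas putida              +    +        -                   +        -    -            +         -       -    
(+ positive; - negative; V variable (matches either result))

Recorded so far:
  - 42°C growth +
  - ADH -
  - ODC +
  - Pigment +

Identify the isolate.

Burkholderia cepacia

ODC +: excludes 10 organisms — 1 left.
42°C growth +: the one remaining candidate is consistent.
ADH -: the one remaining candidate is consistent.
Pigment +: the one remaining candidate is consistent.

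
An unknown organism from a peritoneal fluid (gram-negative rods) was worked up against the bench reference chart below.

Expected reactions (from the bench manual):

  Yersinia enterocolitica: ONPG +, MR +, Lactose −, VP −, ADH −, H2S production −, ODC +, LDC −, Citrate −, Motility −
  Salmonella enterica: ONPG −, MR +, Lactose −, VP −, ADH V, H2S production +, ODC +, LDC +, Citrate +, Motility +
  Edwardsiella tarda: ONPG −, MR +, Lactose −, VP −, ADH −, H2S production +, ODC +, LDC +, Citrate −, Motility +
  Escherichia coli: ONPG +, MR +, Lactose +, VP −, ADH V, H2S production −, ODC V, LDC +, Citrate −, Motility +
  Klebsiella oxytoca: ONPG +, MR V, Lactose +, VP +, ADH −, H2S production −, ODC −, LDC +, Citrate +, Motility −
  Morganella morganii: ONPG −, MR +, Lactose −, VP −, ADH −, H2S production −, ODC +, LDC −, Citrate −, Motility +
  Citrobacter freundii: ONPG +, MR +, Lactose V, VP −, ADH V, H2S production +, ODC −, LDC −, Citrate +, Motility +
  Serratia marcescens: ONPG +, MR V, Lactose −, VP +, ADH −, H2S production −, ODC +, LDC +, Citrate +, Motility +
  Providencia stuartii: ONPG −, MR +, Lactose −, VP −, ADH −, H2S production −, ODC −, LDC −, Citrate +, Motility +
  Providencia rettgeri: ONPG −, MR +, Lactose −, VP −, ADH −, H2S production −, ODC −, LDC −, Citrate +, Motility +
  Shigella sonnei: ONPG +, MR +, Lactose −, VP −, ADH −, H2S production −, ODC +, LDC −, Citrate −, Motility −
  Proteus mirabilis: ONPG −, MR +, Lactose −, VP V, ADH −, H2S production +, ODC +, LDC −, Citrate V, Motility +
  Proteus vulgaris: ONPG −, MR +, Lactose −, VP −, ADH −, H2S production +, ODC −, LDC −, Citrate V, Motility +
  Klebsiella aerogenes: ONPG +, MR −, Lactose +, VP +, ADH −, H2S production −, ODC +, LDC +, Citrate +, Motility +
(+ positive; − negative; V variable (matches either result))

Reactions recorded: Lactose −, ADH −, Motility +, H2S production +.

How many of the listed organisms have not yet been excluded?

5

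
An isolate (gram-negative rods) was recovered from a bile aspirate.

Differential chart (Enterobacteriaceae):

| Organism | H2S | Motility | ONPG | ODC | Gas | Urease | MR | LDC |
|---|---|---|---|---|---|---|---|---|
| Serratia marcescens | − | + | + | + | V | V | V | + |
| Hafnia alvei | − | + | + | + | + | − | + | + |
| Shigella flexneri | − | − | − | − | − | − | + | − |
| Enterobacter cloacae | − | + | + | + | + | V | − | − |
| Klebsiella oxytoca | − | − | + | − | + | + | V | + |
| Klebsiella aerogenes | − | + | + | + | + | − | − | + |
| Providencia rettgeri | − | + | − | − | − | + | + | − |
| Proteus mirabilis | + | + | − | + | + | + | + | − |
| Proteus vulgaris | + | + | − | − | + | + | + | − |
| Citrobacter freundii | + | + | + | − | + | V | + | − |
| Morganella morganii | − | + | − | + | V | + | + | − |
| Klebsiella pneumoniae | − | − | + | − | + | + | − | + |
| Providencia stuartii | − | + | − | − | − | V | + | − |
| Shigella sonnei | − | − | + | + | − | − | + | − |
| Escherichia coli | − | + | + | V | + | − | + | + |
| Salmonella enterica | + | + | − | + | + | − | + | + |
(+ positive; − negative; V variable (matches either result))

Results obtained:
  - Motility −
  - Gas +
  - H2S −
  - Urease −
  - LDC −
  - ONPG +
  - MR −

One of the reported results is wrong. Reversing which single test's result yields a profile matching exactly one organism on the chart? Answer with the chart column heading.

As reported, no row in the chart matches all 7 reactions.
Reversing Gas → still no organism matches.
Reversing Motility (to +) → unique match: Enterobacter cloacae.
Reversing LDC → still no organism matches.
Reversing MR → still no organism matches.
Reversing Urease → still no organism matches.
Reversing H2S → still no organism matches.
Reversing ONPG → still no organism matches.

Motility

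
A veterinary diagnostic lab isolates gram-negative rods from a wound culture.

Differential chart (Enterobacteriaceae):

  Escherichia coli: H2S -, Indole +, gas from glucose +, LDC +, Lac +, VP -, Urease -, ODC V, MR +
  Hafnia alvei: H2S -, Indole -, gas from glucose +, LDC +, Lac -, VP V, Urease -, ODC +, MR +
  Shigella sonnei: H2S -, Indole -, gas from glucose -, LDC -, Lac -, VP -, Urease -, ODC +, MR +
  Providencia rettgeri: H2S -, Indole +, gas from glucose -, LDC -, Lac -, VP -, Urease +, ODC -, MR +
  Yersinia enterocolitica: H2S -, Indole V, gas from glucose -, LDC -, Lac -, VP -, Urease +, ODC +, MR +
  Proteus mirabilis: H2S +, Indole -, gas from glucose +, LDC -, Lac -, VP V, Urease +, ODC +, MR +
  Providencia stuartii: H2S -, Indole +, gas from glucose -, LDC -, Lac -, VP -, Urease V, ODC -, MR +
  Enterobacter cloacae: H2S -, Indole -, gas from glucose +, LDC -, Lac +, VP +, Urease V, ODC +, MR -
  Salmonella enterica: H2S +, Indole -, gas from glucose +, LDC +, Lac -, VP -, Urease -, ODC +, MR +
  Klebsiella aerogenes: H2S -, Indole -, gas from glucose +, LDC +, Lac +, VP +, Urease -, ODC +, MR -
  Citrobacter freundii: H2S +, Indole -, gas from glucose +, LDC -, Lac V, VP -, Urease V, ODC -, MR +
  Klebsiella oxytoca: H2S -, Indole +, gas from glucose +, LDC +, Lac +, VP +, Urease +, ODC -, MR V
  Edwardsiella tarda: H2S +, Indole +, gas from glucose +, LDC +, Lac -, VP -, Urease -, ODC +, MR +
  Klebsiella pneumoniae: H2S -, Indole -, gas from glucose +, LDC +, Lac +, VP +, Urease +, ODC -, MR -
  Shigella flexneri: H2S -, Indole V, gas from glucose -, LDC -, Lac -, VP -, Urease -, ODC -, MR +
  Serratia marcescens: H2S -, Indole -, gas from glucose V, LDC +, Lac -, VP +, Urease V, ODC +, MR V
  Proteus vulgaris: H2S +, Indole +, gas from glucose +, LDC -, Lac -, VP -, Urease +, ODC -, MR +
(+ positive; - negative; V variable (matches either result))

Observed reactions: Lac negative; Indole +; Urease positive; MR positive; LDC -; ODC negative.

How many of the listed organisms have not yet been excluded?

3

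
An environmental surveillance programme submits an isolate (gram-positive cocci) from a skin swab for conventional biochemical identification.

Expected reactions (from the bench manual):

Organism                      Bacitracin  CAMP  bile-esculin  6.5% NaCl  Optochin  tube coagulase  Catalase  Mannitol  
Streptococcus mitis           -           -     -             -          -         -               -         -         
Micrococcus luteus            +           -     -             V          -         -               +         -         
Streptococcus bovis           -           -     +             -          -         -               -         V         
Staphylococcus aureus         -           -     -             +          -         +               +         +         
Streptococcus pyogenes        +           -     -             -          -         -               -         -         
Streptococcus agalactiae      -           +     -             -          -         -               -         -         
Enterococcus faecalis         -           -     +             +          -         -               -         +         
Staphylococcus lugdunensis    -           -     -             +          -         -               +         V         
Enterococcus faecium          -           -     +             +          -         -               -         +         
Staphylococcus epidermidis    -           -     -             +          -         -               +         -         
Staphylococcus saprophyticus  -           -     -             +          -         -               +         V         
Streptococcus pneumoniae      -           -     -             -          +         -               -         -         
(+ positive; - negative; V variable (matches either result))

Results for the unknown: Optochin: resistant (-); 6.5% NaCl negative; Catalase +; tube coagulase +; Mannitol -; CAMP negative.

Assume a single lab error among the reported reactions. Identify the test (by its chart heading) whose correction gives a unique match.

As reported, no row in the chart matches all 6 reactions.
Reversing tube coagulase (to -) → unique match: Micrococcus luteus.
Reversing Optochin → still no organism matches.
Reversing CAMP → still no organism matches.
Reversing 6.5% NaCl → still no organism matches.
Reversing Catalase → still no organism matches.
Reversing Mannitol → still no organism matches.

tube coagulase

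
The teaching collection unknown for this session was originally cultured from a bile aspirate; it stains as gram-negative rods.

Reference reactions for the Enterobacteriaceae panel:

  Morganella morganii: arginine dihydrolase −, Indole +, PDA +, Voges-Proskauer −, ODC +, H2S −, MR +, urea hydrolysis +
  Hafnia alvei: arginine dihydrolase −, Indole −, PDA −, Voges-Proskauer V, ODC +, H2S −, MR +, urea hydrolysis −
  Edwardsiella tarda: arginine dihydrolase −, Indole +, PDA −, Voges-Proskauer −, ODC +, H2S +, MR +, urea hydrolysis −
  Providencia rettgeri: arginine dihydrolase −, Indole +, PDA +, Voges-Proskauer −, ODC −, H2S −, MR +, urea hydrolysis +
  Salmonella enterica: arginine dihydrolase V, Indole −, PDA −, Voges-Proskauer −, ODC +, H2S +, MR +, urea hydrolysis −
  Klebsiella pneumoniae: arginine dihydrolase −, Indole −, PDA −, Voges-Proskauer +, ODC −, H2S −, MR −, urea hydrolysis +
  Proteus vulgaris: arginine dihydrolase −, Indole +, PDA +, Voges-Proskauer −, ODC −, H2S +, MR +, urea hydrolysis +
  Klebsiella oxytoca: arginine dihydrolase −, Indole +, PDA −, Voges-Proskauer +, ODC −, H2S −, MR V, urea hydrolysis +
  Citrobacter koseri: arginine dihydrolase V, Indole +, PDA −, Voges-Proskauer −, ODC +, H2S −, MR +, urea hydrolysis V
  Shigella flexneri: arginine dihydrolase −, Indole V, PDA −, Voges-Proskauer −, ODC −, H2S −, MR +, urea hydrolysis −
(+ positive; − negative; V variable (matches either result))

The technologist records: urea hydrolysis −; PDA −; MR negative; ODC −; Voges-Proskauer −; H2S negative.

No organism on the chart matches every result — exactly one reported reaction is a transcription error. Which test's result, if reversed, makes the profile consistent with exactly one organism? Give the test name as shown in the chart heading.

MR

As reported, no row in the chart matches all 6 reactions.
Reversing PDA → still no organism matches.
Reversing MR (to +) → unique match: Shigella flexneri.
Reversing Voges-Proskauer → still no organism matches.
Reversing H2S → still no organism matches.
Reversing ODC → still no organism matches.
Reversing urea hydrolysis → still no organism matches.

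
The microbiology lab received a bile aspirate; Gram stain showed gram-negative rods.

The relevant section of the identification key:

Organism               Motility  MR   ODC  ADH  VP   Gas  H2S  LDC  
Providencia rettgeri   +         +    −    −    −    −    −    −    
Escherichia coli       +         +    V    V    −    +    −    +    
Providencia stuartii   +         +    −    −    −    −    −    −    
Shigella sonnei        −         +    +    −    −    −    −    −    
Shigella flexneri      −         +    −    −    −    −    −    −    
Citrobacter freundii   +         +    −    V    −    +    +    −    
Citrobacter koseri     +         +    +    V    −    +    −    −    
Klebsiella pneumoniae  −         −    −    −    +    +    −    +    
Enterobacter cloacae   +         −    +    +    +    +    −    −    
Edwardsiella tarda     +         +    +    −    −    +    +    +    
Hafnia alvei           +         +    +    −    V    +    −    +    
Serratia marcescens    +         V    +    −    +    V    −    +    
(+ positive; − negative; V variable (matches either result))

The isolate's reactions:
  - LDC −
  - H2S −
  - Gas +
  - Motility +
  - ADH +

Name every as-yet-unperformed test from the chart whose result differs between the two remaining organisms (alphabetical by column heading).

MR, VP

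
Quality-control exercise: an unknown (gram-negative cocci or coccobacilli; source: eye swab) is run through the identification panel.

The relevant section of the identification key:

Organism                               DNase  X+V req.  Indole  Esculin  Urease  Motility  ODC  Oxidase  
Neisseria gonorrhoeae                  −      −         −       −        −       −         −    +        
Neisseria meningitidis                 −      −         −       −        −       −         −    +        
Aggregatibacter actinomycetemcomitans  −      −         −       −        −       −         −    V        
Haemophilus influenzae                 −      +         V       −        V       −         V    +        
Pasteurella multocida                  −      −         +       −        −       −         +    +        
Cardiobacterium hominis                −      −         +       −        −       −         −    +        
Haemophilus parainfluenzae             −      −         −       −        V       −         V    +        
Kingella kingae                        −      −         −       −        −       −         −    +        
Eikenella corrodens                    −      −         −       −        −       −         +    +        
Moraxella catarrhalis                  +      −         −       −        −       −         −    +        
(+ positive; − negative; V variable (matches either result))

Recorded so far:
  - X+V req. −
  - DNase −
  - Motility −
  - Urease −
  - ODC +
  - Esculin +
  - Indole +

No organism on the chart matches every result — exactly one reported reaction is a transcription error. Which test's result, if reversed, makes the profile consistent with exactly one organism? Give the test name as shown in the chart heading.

Esculin

As reported, no row in the chart matches all 7 reactions.
Reversing Motility → still no organism matches.
Reversing Indole → still no organism matches.
Reversing Esculin (to −) → unique match: Pasteurella multocida.
Reversing Urease → still no organism matches.
Reversing X+V req. → still no organism matches.
Reversing ODC → still no organism matches.
Reversing DNase → still no organism matches.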